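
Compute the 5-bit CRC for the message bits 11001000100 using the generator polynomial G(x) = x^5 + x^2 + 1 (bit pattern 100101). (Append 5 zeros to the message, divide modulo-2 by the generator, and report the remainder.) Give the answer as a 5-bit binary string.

Append 5 zeros: 1100100010000000. Divide by 100101 (XOR where the leading bit is 1):
  pos 0: 110010 XOR 100101 = 010111
  pos 1: 101110 XOR 100101 = 001011
  pos 3: 101101 XOR 100101 = 001000
  pos 5: 100000 XOR 100101 = 000101
  pos 8: 101000 XOR 100101 = 001101
  pos 10: 110100 XOR 100101 = 010001
Remainder (last 5 bits) = 10001. This is the CRC / FCS.

10001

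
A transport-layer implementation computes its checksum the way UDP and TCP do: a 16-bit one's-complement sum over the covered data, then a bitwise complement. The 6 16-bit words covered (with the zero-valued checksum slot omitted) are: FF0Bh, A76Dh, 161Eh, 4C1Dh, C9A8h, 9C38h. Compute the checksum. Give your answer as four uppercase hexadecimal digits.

9169

One's-complement addition (fold any carry out of bit 15 back into bit 0):
  0xFF0B + 0xA76D = 0x1A678 → wrap carry → 0xA679
  0xA679 + 0x161E = 0x0BC97
  0xBC97 + 0x4C1D = 0x108B4 → wrap carry → 0x08B5
  0x08B5 + 0xC9A8 = 0x0D25D
  0xD25D + 0x9C38 = 0x16E95 → wrap carry → 0x6E96
One's-complement sum = 0x6E96.
Checksum = ~0x6E96 & 0xFFFF = 0x9169.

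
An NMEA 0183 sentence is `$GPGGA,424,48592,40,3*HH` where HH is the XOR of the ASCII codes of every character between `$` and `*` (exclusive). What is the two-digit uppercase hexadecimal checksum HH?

61

XOR the ASCII codes of the payload characters:
  'G' = 0x47 → acc = 0x47
  'P' = 0x50 → acc = 0x17
  'G' = 0x47 → acc = 0x50
  'G' = 0x47 → acc = 0x17
  'A' = 0x41 → acc = 0x56
  ',' = 0x2C → acc = 0x7A
  '4' = 0x34 → acc = 0x4E
  '2' = 0x32 → acc = 0x7C
  '4' = 0x34 → acc = 0x48
  ',' = 0x2C → acc = 0x64
  '4' = 0x34 → acc = 0x50
  '8' = 0x38 → acc = 0x68
  '5' = 0x35 → acc = 0x5D
  '9' = 0x39 → acc = 0x64
  '2' = 0x32 → acc = 0x56
  ',' = 0x2C → acc = 0x7A
  '4' = 0x34 → acc = 0x4E
  '0' = 0x30 → acc = 0x7E
  ',' = 0x2C → acc = 0x52
  '3' = 0x33 → acc = 0x61
Checksum = 0x61.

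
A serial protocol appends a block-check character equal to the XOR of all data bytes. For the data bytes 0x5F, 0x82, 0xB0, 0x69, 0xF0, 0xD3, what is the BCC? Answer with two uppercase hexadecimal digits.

XOR the bytes together:
  start with 0x5F
  0x5F ⊕ 0x82 = 0xDD
  0xDD ⊕ 0xB0 = 0x6D
  0x6D ⊕ 0x69 = 0x04
  0x04 ⊕ 0xF0 = 0xF4
  0xF4 ⊕ 0xD3 = 0x27

27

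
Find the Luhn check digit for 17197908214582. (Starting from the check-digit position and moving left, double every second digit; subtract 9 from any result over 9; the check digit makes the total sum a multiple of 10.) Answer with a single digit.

0

Partial digits right→left: 2 8 5 4 1 2 8 0 9 7 9 1 7 1
Double every second digit counting from the check-digit position (so the 1st, 3rd, 5th, ... of the partial from the right).
  doubled (with −9 where >9): 4 1 2 7 9 9 5 → sum 37
  kept as-is: 8 4 2 0 7 1 1 → sum 23
Total = 37 + 23 = 60.
Check digit = (10 − (60 mod 10)) mod 10 = 0.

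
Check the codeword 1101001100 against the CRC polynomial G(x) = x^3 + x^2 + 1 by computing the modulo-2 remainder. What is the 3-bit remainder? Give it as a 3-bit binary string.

001

Modulo-2 division of 1101001100 by 1101:
  pos 0: 1101 XOR 1101 = 0000
  pos 6: 1100 XOR 1101 = 0001
Remainder = 001 (nonzero — an error is detected).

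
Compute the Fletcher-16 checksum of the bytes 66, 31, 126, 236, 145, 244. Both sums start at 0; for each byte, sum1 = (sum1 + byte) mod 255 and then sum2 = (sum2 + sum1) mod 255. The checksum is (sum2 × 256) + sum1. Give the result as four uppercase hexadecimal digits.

0253

Running sums (mod 255):
  after byte 0 (66): sum1=66, sum2=66
  after byte 1 (31): sum1=97, sum2=163
  after byte 2 (126): sum1=223, sum2=131
  after byte 3 (236): sum1=204, sum2=80
  after byte 4 (145): sum1=94, sum2=174
  after byte 5 (244): sum1=83, sum2=2
Checksum = sum2·256 + sum1 = 2·256 + 83 = 595 = 0x0253.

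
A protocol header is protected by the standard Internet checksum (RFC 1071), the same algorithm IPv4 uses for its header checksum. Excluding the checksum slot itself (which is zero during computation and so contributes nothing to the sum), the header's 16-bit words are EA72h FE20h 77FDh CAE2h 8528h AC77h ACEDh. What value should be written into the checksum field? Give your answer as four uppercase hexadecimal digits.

F5FD

One's-complement addition (fold any carry out of bit 15 back into bit 0):
  0xEA72 + 0xFE20 = 0x1E892 → wrap carry → 0xE893
  0xE893 + 0x77FD = 0x16090 → wrap carry → 0x6091
  0x6091 + 0xCAE2 = 0x12B73 → wrap carry → 0x2B74
  0x2B74 + 0x8528 = 0x0B09C
  0xB09C + 0xAC77 = 0x15D13 → wrap carry → 0x5D14
  0x5D14 + 0xACED = 0x10A01 → wrap carry → 0x0A02
One's-complement sum = 0x0A02.
Checksum = ~0x0A02 & 0xFFFF = 0xF5FD.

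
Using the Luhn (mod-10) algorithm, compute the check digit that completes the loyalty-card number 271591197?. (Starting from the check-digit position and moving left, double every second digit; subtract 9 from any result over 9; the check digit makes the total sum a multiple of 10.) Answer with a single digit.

Partial digits right→left: 7 9 1 1 9 5 1 7 2
Double every second digit counting from the check-digit position (so the 1st, 3rd, 5th, ... of the partial from the right).
  doubled (with −9 where >9): 5 2 9 2 4 → sum 22
  kept as-is: 9 1 5 7 → sum 22
Total = 22 + 22 = 44.
Check digit = (10 − (44 mod 10)) mod 10 = 6.

6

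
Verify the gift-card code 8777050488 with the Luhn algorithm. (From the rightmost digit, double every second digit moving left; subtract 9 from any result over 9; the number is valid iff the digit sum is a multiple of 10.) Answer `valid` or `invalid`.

From the right, keep odd positions and double even positions (subtract 9 from any doubled value over 9):
  doubled (positions 2,4,...): 7 0 0 5 7 → sum 19
  kept (positions 1,3,...): 8 4 5 7 7 → sum 31
Total = 50.
50 mod 10 = 0, so the number is valid.

valid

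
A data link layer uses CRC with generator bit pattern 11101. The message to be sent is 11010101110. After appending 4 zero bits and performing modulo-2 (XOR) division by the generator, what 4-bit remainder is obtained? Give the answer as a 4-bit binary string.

Append 4 zeros: 110101011100000. Divide by 11101 (XOR where the leading bit is 1):
  pos 0: 11010 XOR 11101 = 00111
  pos 2: 11110 XOR 11101 = 00011
  pos 5: 11111 XOR 11101 = 00010
  pos 8: 10000 XOR 11101 = 01101
  pos 9: 11010 XOR 11101 = 00111
Remainder (last 4 bits) = 1110. This is the CRC / FCS.

1110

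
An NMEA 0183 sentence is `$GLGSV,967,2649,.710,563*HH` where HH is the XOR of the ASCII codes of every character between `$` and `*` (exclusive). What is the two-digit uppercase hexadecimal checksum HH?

XOR the ASCII codes of the payload characters:
  'G' = 0x47 → acc = 0x47
  'L' = 0x4C → acc = 0x0B
  'G' = 0x47 → acc = 0x4C
  'S' = 0x53 → acc = 0x1F
  'V' = 0x56 → acc = 0x49
  ',' = 0x2C → acc = 0x65
  '9' = 0x39 → acc = 0x5C
  '6' = 0x36 → acc = 0x6A
  '7' = 0x37 → acc = 0x5D
  ',' = 0x2C → acc = 0x71
  '2' = 0x32 → acc = 0x43
  '6' = 0x36 → acc = 0x75
  '4' = 0x34 → acc = 0x41
  '9' = 0x39 → acc = 0x78
  ',' = 0x2C → acc = 0x54
  '.' = 0x2E → acc = 0x7A
  '7' = 0x37 → acc = 0x4D
  '1' = 0x31 → acc = 0x7C
  '0' = 0x30 → acc = 0x4C
  ',' = 0x2C → acc = 0x60
  '5' = 0x35 → acc = 0x55
  '6' = 0x36 → acc = 0x63
  '3' = 0x33 → acc = 0x50
Checksum = 0x50.

50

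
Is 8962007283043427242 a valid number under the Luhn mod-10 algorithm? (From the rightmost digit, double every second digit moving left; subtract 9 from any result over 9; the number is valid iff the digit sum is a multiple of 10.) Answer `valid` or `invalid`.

valid

From the right, keep odd positions and double even positions (subtract 9 from any doubled value over 9):
  doubled (positions 2,4,...): 8 5 8 8 6 4 0 4 9 → sum 52
  kept (positions 1,3,...): 2 2 2 3 0 8 7 0 6 8 → sum 38
Total = 90.
90 mod 10 = 0, so the number is valid.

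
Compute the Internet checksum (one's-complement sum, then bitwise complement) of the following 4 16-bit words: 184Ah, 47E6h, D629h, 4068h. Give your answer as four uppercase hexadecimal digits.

One's-complement addition (fold any carry out of bit 15 back into bit 0):
  0x184A + 0x47E6 = 0x06030
  0x6030 + 0xD629 = 0x13659 → wrap carry → 0x365A
  0x365A + 0x4068 = 0x076C2
One's-complement sum = 0x76C2.
Checksum = ~0x76C2 & 0xFFFF = 0x893D.

893D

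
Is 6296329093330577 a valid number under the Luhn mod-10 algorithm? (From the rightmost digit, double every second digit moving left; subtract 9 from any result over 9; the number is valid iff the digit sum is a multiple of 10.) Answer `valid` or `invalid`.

From the right, keep odd positions and double even positions (subtract 9 from any doubled value over 9):
  doubled (positions 2,4,...): 5 0 6 9 9 6 9 3 → sum 47
  kept (positions 1,3,...): 7 5 3 3 0 2 6 2 → sum 28
Total = 75.
75 mod 10 = 5, so the number is invalid.

invalid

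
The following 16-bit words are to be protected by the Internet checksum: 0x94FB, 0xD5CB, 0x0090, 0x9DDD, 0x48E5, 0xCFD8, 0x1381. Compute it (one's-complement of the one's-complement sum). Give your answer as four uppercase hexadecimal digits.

One's-complement addition (fold any carry out of bit 15 back into bit 0):
  0x94FB + 0xD5CB = 0x16AC6 → wrap carry → 0x6AC7
  0x6AC7 + 0x0090 = 0x06B57
  0x6B57 + 0x9DDD = 0x10934 → wrap carry → 0x0935
  0x0935 + 0x48E5 = 0x0521A
  0x521A + 0xCFD8 = 0x121F2 → wrap carry → 0x21F3
  0x21F3 + 0x1381 = 0x03574
One's-complement sum = 0x3574.
Checksum = ~0x3574 & 0xFFFF = 0xCA8B.

CA8B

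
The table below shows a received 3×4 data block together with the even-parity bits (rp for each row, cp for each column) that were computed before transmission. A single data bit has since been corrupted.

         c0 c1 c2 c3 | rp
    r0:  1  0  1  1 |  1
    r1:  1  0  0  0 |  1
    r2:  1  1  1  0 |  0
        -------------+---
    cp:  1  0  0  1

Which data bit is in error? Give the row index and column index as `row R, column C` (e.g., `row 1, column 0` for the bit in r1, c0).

row 2, column 1

Recompute each row's even parity and compare to rp:
  r0: data parity 1, sent rp 1 → ok
  r1: data parity 1, sent rp 1 → ok
  r2: data parity 1, sent rp 0 → mismatch
Recompute each column's even parity and compare to cp:
  c0: data parity 1, sent cp 1 → ok
  c1: data parity 1, sent cp 0 → mismatch
  c2: data parity 0, sent cp 0 → ok
  c3: data parity 1, sent cp 1 → ok
Exactly one row (r2) and one column (c1) fail → the flipped bit is at their intersection.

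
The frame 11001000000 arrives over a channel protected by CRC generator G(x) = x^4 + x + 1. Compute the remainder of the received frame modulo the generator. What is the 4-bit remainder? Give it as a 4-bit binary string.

Modulo-2 division of 11001000000 by 10011:
  pos 0: 11001 XOR 10011 = 01010
  pos 1: 10100 XOR 10011 = 00111
  pos 3: 11100 XOR 10011 = 01111
  pos 4: 11110 XOR 10011 = 01101
  pos 5: 11010 XOR 10011 = 01001
  pos 6: 10010 XOR 10011 = 00001
Remainder = 0001 (nonzero — an error is detected).

0001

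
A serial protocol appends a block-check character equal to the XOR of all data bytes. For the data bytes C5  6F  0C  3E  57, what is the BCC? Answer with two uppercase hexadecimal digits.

CF

XOR the bytes together:
  start with 0xC5
  0xC5 ⊕ 0x6F = 0xAA
  0xAA ⊕ 0x0C = 0xA6
  0xA6 ⊕ 0x3E = 0x98
  0x98 ⊕ 0x57 = 0xCF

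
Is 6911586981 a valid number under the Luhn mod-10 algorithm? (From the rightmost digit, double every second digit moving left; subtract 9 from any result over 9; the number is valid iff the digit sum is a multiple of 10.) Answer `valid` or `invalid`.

From the right, keep odd positions and double even positions (subtract 9 from any doubled value over 9):
  doubled (positions 2,4,...): 7 3 1 2 3 → sum 16
  kept (positions 1,3,...): 1 9 8 1 9 → sum 28
Total = 44.
44 mod 10 = 4, so the number is invalid.

invalid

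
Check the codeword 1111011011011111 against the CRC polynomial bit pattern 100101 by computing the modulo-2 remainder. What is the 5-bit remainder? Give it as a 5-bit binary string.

Modulo-2 division of 1111011011011111 by 100101:
  pos 0: 111101 XOR 100101 = 011000
  pos 1: 110001 XOR 100101 = 010100
  pos 2: 101000 XOR 100101 = 001101
  pos 4: 110111 XOR 100101 = 010010
  pos 5: 100100 XOR 100101 = 000001
  pos 10: 111111 XOR 100101 = 011010
Remainder = 11010 (nonzero — an error is detected).

11010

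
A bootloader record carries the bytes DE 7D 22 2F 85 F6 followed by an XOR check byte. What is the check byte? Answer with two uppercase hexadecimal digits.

DD

XOR the bytes together:
  start with 0xDE
  0xDE ⊕ 0x7D = 0xA3
  0xA3 ⊕ 0x22 = 0x81
  0x81 ⊕ 0x2F = 0xAE
  0xAE ⊕ 0x85 = 0x2B
  0x2B ⊕ 0xF6 = 0xDD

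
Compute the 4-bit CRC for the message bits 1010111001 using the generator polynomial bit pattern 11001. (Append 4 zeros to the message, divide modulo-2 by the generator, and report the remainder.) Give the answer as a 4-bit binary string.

Append 4 zeros: 10101110010000. Divide by 11001 (XOR where the leading bit is 1):
  pos 0: 10101 XOR 11001 = 01100
  pos 1: 11001 XOR 11001 = 00000
  pos 6: 10010 XOR 11001 = 01011
  pos 7: 10110 XOR 11001 = 01111
  pos 8: 11110 XOR 11001 = 00111
Remainder (last 4 bits) = 1110. This is the CRC / FCS.

1110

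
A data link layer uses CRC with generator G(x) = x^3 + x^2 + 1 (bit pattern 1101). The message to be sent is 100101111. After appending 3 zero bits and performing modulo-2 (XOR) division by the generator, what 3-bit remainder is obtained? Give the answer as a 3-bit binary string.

010

Append 3 zeros: 100101111000. Divide by 1101 (XOR where the leading bit is 1):
  pos 0: 1001 XOR 1101 = 0100
  pos 1: 1000 XOR 1101 = 0101
  pos 2: 1011 XOR 1101 = 0110
  pos 3: 1101 XOR 1101 = 0000
  pos 7: 1100 XOR 1101 = 0001
Remainder (last 3 bits) = 010. This is the CRC / FCS.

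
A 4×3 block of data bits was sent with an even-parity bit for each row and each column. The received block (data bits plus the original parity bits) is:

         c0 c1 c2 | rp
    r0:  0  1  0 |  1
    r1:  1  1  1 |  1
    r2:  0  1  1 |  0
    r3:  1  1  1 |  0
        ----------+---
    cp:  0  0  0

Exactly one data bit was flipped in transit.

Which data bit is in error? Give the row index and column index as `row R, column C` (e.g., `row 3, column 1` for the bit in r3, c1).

row 3, column 2

Recompute each row's even parity and compare to rp:
  r0: data parity 1, sent rp 1 → ok
  r1: data parity 1, sent rp 1 → ok
  r2: data parity 0, sent rp 0 → ok
  r3: data parity 1, sent rp 0 → mismatch
Recompute each column's even parity and compare to cp:
  c0: data parity 0, sent cp 0 → ok
  c1: data parity 0, sent cp 0 → ok
  c2: data parity 1, sent cp 0 → mismatch
Exactly one row (r3) and one column (c2) fail → the flipped bit is at their intersection.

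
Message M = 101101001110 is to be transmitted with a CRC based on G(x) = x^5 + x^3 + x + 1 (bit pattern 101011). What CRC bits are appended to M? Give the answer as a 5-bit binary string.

Append 5 zeros: 10110100111000000. Divide by 101011 (XOR where the leading bit is 1):
  pos 0: 101101 XOR 101011 = 000110
  pos 3: 110001 XOR 101011 = 011010
  pos 4: 110101 XOR 101011 = 011110
  pos 5: 111101 XOR 101011 = 010110
  pos 6: 101100 XOR 101011 = 000111
  pos 9: 111000 XOR 101011 = 010011
  pos 10: 100110 XOR 101011 = 001101
Remainder (last 5 bits) = 11010. This is the CRC / FCS.

11010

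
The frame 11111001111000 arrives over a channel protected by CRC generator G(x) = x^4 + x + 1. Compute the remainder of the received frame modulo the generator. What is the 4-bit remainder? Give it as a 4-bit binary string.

0000

Modulo-2 division of 11111001111000 by 10011:
  pos 0: 11111 XOR 10011 = 01100
  pos 1: 11000 XOR 10011 = 01011
  pos 2: 10110 XOR 10011 = 00101
  pos 4: 10111 XOR 10011 = 00100
  pos 6: 10011 XOR 10011 = 00000
Remainder = 0000 (zero — the frame passes the CRC check).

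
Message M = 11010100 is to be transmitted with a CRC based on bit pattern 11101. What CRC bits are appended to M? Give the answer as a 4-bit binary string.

Append 4 zeros: 110101000000. Divide by 11101 (XOR where the leading bit is 1):
  pos 0: 11010 XOR 11101 = 00111
  pos 2: 11110 XOR 11101 = 00011
  pos 5: 11000 XOR 11101 = 00101
  pos 7: 10100 XOR 11101 = 01001
Remainder (last 4 bits) = 1001. This is the CRC / FCS.

1001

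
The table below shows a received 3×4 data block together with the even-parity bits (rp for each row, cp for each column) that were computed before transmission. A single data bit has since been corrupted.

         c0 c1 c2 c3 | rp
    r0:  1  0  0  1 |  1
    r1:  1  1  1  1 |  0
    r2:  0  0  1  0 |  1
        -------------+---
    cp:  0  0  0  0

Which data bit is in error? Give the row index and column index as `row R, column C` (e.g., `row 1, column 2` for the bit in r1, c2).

Recompute each row's even parity and compare to rp:
  r0: data parity 0, sent rp 1 → mismatch
  r1: data parity 0, sent rp 0 → ok
  r2: data parity 1, sent rp 1 → ok
Recompute each column's even parity and compare to cp:
  c0: data parity 0, sent cp 0 → ok
  c1: data parity 1, sent cp 0 → mismatch
  c2: data parity 0, sent cp 0 → ok
  c3: data parity 0, sent cp 0 → ok
Exactly one row (r0) and one column (c1) fail → the flipped bit is at their intersection.

row 0, column 1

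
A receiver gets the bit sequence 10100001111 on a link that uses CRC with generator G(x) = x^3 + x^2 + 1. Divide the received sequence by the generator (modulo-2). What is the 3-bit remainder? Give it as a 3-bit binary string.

Modulo-2 division of 10100001111 by 1101:
  pos 0: 1010 XOR 1101 = 0111
  pos 1: 1110 XOR 1101 = 0011
  pos 3: 1100 XOR 1101 = 0001
  pos 6: 1111 XOR 1101 = 0010
Remainder = 101 (nonzero — an error is detected).

101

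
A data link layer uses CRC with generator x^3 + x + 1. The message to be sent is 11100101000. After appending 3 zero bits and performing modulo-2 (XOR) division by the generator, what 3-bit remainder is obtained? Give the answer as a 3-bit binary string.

011

Append 3 zeros: 11100101000000. Divide by 1011 (XOR where the leading bit is 1):
  pos 0: 1110 XOR 1011 = 0101
  pos 1: 1010 XOR 1011 = 0001
  pos 4: 1101 XOR 1011 = 0110
  pos 5: 1100 XOR 1011 = 0111
  pos 6: 1110 XOR 1011 = 0101
  pos 7: 1010 XOR 1011 = 0001
  pos 10: 1000 XOR 1011 = 0011
Remainder (last 3 bits) = 011. This is the CRC / FCS.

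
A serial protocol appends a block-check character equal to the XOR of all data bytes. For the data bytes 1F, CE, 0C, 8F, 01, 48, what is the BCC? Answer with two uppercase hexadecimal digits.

XOR the bytes together:
  start with 0x1F
  0x1F ⊕ 0xCE = 0xD1
  0xD1 ⊕ 0x0C = 0xDD
  0xDD ⊕ 0x8F = 0x52
  0x52 ⊕ 0x01 = 0x53
  0x53 ⊕ 0x48 = 0x1B

1B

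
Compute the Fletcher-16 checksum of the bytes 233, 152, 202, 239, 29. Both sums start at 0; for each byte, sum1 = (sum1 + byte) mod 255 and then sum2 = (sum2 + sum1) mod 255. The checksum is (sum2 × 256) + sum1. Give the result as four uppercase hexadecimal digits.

Running sums (mod 255):
  after byte 0 (233): sum1=233, sum2=233
  after byte 1 (152): sum1=130, sum2=108
  after byte 2 (202): sum1=77, sum2=185
  after byte 3 (239): sum1=61, sum2=246
  after byte 4 (29): sum1=90, sum2=81
Checksum = sum2·256 + sum1 = 81·256 + 90 = 20826 = 0x515A.

515A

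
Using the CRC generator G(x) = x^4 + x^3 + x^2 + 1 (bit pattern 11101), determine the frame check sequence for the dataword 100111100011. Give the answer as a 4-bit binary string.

Append 4 zeros: 1001111000110000. Divide by 11101 (XOR where the leading bit is 1):
  pos 0: 10011 XOR 11101 = 01110
  pos 1: 11101 XOR 11101 = 00000
  pos 6: 10001 XOR 11101 = 01100
  pos 7: 11001 XOR 11101 = 00100
  pos 9: 10000 XOR 11101 = 01101
  pos 10: 11010 XOR 11101 = 00111
Remainder (last 4 bits) = 1110. This is the CRC / FCS.

1110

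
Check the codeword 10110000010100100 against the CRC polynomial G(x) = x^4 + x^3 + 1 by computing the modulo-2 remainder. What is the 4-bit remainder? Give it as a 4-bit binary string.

Modulo-2 division of 10110000010100100 by 11001:
  pos 0: 10110 XOR 11001 = 01111
  pos 1: 11110 XOR 11001 = 00111
  pos 3: 11100 XOR 11001 = 00101
  pos 5: 10101 XOR 11001 = 01100
  pos 6: 11000 XOR 11001 = 00001
  pos 10: 11001 XOR 11001 = 00000
Remainder = 0000 (zero — the frame passes the CRC check).

0000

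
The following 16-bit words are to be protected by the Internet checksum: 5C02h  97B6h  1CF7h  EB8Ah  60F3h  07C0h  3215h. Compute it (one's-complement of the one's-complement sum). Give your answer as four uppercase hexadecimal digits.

One's-complement addition (fold any carry out of bit 15 back into bit 0):
  0x5C02 + 0x97B6 = 0x0F3B8
  0xF3B8 + 0x1CF7 = 0x110AF → wrap carry → 0x10B0
  0x10B0 + 0xEB8A = 0x0FC3A
  0xFC3A + 0x60F3 = 0x15D2D → wrap carry → 0x5D2E
  0x5D2E + 0x07C0 = 0x064EE
  0x64EE + 0x3215 = 0x09703
One's-complement sum = 0x9703.
Checksum = ~0x9703 & 0xFFFF = 0x68FC.

68FC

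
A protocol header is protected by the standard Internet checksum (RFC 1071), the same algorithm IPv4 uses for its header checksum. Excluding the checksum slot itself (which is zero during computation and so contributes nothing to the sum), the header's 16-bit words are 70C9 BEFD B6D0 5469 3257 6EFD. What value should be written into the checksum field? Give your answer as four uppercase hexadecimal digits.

One's-complement addition (fold any carry out of bit 15 back into bit 0):
  0x70C9 + 0xBEFD = 0x12FC6 → wrap carry → 0x2FC7
  0x2FC7 + 0xB6D0 = 0x0E697
  0xE697 + 0x5469 = 0x13B00 → wrap carry → 0x3B01
  0x3B01 + 0x3257 = 0x06D58
  0x6D58 + 0x6EFD = 0x0DC55
One's-complement sum = 0xDC55.
Checksum = ~0xDC55 & 0xFFFF = 0x23AA.

23AA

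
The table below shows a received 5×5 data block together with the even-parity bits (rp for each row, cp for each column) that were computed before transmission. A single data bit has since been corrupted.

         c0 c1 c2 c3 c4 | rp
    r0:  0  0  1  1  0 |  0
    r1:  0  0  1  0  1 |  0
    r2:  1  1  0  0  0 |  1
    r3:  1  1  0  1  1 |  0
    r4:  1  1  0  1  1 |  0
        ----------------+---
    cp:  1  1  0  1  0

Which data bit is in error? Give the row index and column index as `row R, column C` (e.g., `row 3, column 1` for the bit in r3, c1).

row 2, column 4

Recompute each row's even parity and compare to rp:
  r0: data parity 0, sent rp 0 → ok
  r1: data parity 0, sent rp 0 → ok
  r2: data parity 0, sent rp 1 → mismatch
  r3: data parity 0, sent rp 0 → ok
  r4: data parity 0, sent rp 0 → ok
Recompute each column's even parity and compare to cp:
  c0: data parity 1, sent cp 1 → ok
  c1: data parity 1, sent cp 1 → ok
  c2: data parity 0, sent cp 0 → ok
  c3: data parity 1, sent cp 1 → ok
  c4: data parity 1, sent cp 0 → mismatch
Exactly one row (r2) and one column (c4) fail → the flipped bit is at their intersection.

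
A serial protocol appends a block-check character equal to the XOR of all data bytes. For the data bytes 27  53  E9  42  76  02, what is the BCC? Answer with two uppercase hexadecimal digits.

AB

XOR the bytes together:
  start with 0x27
  0x27 ⊕ 0x53 = 0x74
  0x74 ⊕ 0xE9 = 0x9D
  0x9D ⊕ 0x42 = 0xDF
  0xDF ⊕ 0x76 = 0xA9
  0xA9 ⊕ 0x02 = 0xAB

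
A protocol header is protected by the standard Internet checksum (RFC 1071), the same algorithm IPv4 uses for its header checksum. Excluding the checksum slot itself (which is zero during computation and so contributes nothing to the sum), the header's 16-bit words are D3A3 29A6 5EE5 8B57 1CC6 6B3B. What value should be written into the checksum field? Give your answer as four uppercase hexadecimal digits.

One's-complement addition (fold any carry out of bit 15 back into bit 0):
  0xD3A3 + 0x29A6 = 0x0FD49
  0xFD49 + 0x5EE5 = 0x15C2E → wrap carry → 0x5C2F
  0x5C2F + 0x8B57 = 0x0E786
  0xE786 + 0x1CC6 = 0x1044C → wrap carry → 0x044D
  0x044D + 0x6B3B = 0x06F88
One's-complement sum = 0x6F88.
Checksum = ~0x6F88 & 0xFFFF = 0x9077.

9077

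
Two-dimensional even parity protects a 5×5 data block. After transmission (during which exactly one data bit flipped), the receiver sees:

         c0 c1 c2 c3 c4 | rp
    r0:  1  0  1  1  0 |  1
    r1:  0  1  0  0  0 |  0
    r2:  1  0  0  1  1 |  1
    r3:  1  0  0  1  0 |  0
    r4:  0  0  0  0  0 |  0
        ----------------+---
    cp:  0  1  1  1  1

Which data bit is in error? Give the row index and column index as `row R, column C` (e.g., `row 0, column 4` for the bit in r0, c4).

row 1, column 0

Recompute each row's even parity and compare to rp:
  r0: data parity 1, sent rp 1 → ok
  r1: data parity 1, sent rp 0 → mismatch
  r2: data parity 1, sent rp 1 → ok
  r3: data parity 0, sent rp 0 → ok
  r4: data parity 0, sent rp 0 → ok
Recompute each column's even parity and compare to cp:
  c0: data parity 1, sent cp 0 → mismatch
  c1: data parity 1, sent cp 1 → ok
  c2: data parity 1, sent cp 1 → ok
  c3: data parity 1, sent cp 1 → ok
  c4: data parity 1, sent cp 1 → ok
Exactly one row (r1) and one column (c0) fail → the flipped bit is at their intersection.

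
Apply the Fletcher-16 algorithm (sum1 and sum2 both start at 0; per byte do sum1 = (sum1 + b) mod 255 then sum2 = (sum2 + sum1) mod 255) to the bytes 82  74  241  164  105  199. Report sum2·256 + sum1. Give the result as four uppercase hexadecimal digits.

B164

Running sums (mod 255):
  after byte 0 (82): sum1=82, sum2=82
  after byte 1 (74): sum1=156, sum2=238
  after byte 2 (241): sum1=142, sum2=125
  after byte 3 (164): sum1=51, sum2=176
  after byte 4 (105): sum1=156, sum2=77
  after byte 5 (199): sum1=100, sum2=177
Checksum = sum2·256 + sum1 = 177·256 + 100 = 45412 = 0xB164.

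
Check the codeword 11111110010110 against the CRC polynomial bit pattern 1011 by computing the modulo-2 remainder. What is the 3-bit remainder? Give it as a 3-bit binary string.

Modulo-2 division of 11111110010110 by 1011:
  pos 0: 1111 XOR 1011 = 0100
  pos 1: 1001 XOR 1011 = 0010
  pos 3: 1011 XOR 1011 = 0000
  pos 9: 1011 XOR 1011 = 0000
Remainder = 000 (zero — the frame passes the CRC check).

000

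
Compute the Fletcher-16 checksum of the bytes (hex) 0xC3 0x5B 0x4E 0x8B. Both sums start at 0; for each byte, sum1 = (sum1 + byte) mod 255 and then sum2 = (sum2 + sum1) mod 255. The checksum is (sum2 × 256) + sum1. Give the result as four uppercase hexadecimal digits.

Running sums (mod 255):
  after byte 0 (0xC3): sum1=195, sum2=195
  after byte 1 (0x5B): sum1=31, sum2=226
  after byte 2 (0x4E): sum1=109, sum2=80
  after byte 3 (0x8B): sum1=248, sum2=73
Checksum = sum2·256 + sum1 = 73·256 + 248 = 18936 = 0x49F8.

49F8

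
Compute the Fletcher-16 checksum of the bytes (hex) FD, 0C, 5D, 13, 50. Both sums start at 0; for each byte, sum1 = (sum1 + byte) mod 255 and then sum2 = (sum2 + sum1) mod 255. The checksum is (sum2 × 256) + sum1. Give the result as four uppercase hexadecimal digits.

B4CA

Running sums (mod 255):
  after byte 0 (FD): sum1=253, sum2=253
  after byte 1 (0C): sum1=10, sum2=8
  after byte 2 (5D): sum1=103, sum2=111
  after byte 3 (13): sum1=122, sum2=233
  after byte 4 (50): sum1=202, sum2=180
Checksum = sum2·256 + sum1 = 180·256 + 202 = 46282 = 0xB4CA.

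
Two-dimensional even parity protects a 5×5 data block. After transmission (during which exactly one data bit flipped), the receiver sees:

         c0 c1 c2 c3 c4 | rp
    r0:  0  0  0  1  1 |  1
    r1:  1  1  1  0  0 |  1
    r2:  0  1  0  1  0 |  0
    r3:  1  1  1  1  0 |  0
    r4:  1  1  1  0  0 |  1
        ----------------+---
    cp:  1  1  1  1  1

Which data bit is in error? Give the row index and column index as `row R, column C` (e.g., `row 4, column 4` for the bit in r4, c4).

Recompute each row's even parity and compare to rp:
  r0: data parity 0, sent rp 1 → mismatch
  r1: data parity 1, sent rp 1 → ok
  r2: data parity 0, sent rp 0 → ok
  r3: data parity 0, sent rp 0 → ok
  r4: data parity 1, sent rp 1 → ok
Recompute each column's even parity and compare to cp:
  c0: data parity 1, sent cp 1 → ok
  c1: data parity 0, sent cp 1 → mismatch
  c2: data parity 1, sent cp 1 → ok
  c3: data parity 1, sent cp 1 → ok
  c4: data parity 1, sent cp 1 → ok
Exactly one row (r0) and one column (c1) fail → the flipped bit is at their intersection.

row 0, column 1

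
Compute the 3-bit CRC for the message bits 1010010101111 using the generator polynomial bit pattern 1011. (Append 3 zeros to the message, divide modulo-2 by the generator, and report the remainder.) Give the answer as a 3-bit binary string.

001

Append 3 zeros: 1010010101111000. Divide by 1011 (XOR where the leading bit is 1):
  pos 0: 1010 XOR 1011 = 0001
  pos 3: 1010 XOR 1011 = 0001
  pos 6: 1101 XOR 1011 = 0110
  pos 7: 1101 XOR 1011 = 0110
  pos 8: 1101 XOR 1011 = 0110
  pos 9: 1101 XOR 1011 = 0110
  pos 10: 1100 XOR 1011 = 0111
  pos 11: 1110 XOR 1011 = 0101
  pos 12: 1010 XOR 1011 = 0001
Remainder (last 3 bits) = 001. This is the CRC / FCS.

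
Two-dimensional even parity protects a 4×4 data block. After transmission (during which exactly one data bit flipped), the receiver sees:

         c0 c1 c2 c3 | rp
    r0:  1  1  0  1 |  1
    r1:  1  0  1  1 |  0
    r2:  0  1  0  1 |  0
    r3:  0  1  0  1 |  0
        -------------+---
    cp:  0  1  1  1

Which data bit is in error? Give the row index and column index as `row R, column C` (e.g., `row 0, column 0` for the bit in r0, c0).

row 1, column 3

Recompute each row's even parity and compare to rp:
  r0: data parity 1, sent rp 1 → ok
  r1: data parity 1, sent rp 0 → mismatch
  r2: data parity 0, sent rp 0 → ok
  r3: data parity 0, sent rp 0 → ok
Recompute each column's even parity and compare to cp:
  c0: data parity 0, sent cp 0 → ok
  c1: data parity 1, sent cp 1 → ok
  c2: data parity 1, sent cp 1 → ok
  c3: data parity 0, sent cp 1 → mismatch
Exactly one row (r1) and one column (c3) fail → the flipped bit is at their intersection.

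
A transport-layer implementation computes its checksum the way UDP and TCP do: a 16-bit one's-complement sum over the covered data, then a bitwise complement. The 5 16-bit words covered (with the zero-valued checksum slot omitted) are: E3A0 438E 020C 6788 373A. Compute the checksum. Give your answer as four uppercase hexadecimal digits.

One's-complement addition (fold any carry out of bit 15 back into bit 0):
  0xE3A0 + 0x438E = 0x1272E → wrap carry → 0x272F
  0x272F + 0x020C = 0x0293B
  0x293B + 0x6788 = 0x090C3
  0x90C3 + 0x373A = 0x0C7FD
One's-complement sum = 0xC7FD.
Checksum = ~0xC7FD & 0xFFFF = 0x3802.

3802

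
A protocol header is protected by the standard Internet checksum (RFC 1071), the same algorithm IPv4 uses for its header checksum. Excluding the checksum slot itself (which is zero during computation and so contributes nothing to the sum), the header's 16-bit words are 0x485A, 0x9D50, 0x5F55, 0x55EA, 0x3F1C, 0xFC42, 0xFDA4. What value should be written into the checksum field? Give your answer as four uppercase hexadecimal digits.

2C11

One's-complement addition (fold any carry out of bit 15 back into bit 0):
  0x485A + 0x9D50 = 0x0E5AA
  0xE5AA + 0x5F55 = 0x144FF → wrap carry → 0x4500
  0x4500 + 0x55EA = 0x09AEA
  0x9AEA + 0x3F1C = 0x0DA06
  0xDA06 + 0xFC42 = 0x1D648 → wrap carry → 0xD649
  0xD649 + 0xFDA4 = 0x1D3ED → wrap carry → 0xD3EE
One's-complement sum = 0xD3EE.
Checksum = ~0xD3EE & 0xFFFF = 0x2C11.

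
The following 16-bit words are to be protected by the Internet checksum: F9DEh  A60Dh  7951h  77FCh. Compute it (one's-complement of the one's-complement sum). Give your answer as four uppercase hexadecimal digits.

6EC5

One's-complement addition (fold any carry out of bit 15 back into bit 0):
  0xF9DE + 0xA60D = 0x19FEB → wrap carry → 0x9FEC
  0x9FEC + 0x7951 = 0x1193D → wrap carry → 0x193E
  0x193E + 0x77FC = 0x0913A
One's-complement sum = 0x913A.
Checksum = ~0x913A & 0xFFFF = 0x6EC5.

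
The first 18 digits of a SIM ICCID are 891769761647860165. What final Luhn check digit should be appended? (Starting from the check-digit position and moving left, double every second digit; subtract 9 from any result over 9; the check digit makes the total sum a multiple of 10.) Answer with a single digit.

9

Partial digits right→left: 5 6 1 0 6 8 7 4 6 1 6 7 9 6 7 1 9 8
Double every second digit counting from the check-digit position (so the 1st, 3rd, 5th, ... of the partial from the right).
  doubled (with −9 where >9): 1 2 3 5 3 3 9 5 9 → sum 40
  kept as-is: 6 0 8 4 1 7 6 1 8 → sum 41
Total = 40 + 41 = 81.
Check digit = (10 − (81 mod 10)) mod 10 = 9.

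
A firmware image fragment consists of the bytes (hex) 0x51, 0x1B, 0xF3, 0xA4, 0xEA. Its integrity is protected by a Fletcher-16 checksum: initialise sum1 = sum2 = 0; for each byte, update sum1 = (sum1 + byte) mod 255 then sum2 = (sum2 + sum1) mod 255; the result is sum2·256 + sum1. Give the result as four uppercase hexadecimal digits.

Running sums (mod 255):
  after byte 0 (0x51): sum1=81, sum2=81
  after byte 1 (0x1B): sum1=108, sum2=189
  after byte 2 (0xF3): sum1=96, sum2=30
  after byte 3 (0xA4): sum1=5, sum2=35
  after byte 4 (0xEA): sum1=239, sum2=19
Checksum = sum2·256 + sum1 = 19·256 + 239 = 5103 = 0x13EF.

13EF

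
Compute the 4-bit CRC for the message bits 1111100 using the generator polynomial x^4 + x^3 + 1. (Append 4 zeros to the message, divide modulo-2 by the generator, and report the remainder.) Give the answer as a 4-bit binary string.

Append 4 zeros: 11111000000. Divide by 11001 (XOR where the leading bit is 1):
  pos 0: 11111 XOR 11001 = 00110
  pos 2: 11000 XOR 11001 = 00001
  pos 6: 10000 XOR 11001 = 01001
Remainder (last 4 bits) = 1001. This is the CRC / FCS.

1001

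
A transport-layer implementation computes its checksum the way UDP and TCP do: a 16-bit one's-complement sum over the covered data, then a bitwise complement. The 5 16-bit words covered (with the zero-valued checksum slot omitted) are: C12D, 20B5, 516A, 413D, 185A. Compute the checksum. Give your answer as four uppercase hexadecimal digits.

One's-complement addition (fold any carry out of bit 15 back into bit 0):
  0xC12D + 0x20B5 = 0x0E1E2
  0xE1E2 + 0x516A = 0x1334C → wrap carry → 0x334D
  0x334D + 0x413D = 0x0748A
  0x748A + 0x185A = 0x08CE4
One's-complement sum = 0x8CE4.
Checksum = ~0x8CE4 & 0xFFFF = 0x731B.

731B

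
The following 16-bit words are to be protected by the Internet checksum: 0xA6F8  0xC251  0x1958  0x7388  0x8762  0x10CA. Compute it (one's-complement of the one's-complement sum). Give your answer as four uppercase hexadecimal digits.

71A8

One's-complement addition (fold any carry out of bit 15 back into bit 0):
  0xA6F8 + 0xC251 = 0x16949 → wrap carry → 0x694A
  0x694A + 0x1958 = 0x082A2
  0x82A2 + 0x7388 = 0x0F62A
  0xF62A + 0x8762 = 0x17D8C → wrap carry → 0x7D8D
  0x7D8D + 0x10CA = 0x08E57
One's-complement sum = 0x8E57.
Checksum = ~0x8E57 & 0xFFFF = 0x71A8.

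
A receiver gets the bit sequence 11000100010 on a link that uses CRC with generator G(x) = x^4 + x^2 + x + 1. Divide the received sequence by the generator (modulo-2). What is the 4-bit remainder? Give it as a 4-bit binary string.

Modulo-2 division of 11000100010 by 10111:
  pos 0: 11000 XOR 10111 = 01111
  pos 1: 11111 XOR 10111 = 01000
  pos 2: 10000 XOR 10111 = 00111
  pos 4: 11100 XOR 10111 = 01011
  pos 5: 10111 XOR 10111 = 00000
Remainder = 0000 (zero — the frame passes the CRC check).

0000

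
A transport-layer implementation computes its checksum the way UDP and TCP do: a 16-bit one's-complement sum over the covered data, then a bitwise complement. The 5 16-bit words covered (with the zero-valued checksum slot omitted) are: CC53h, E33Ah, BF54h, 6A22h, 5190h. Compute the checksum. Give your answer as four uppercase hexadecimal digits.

D569

One's-complement addition (fold any carry out of bit 15 back into bit 0):
  0xCC53 + 0xE33A = 0x1AF8D → wrap carry → 0xAF8E
  0xAF8E + 0xBF54 = 0x16EE2 → wrap carry → 0x6EE3
  0x6EE3 + 0x6A22 = 0x0D905
  0xD905 + 0x5190 = 0x12A95 → wrap carry → 0x2A96
One's-complement sum = 0x2A96.
Checksum = ~0x2A96 & 0xFFFF = 0xD569.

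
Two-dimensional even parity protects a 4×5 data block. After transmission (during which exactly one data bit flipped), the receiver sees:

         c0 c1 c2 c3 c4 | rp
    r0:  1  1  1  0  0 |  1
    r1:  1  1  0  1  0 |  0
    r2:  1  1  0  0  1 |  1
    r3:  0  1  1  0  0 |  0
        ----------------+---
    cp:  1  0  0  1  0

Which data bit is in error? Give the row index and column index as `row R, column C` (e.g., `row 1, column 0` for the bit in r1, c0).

row 1, column 4

Recompute each row's even parity and compare to rp:
  r0: data parity 1, sent rp 1 → ok
  r1: data parity 1, sent rp 0 → mismatch
  r2: data parity 1, sent rp 1 → ok
  r3: data parity 0, sent rp 0 → ok
Recompute each column's even parity and compare to cp:
  c0: data parity 1, sent cp 1 → ok
  c1: data parity 0, sent cp 0 → ok
  c2: data parity 0, sent cp 0 → ok
  c3: data parity 1, sent cp 1 → ok
  c4: data parity 1, sent cp 0 → mismatch
Exactly one row (r1) and one column (c4) fail → the flipped bit is at their intersection.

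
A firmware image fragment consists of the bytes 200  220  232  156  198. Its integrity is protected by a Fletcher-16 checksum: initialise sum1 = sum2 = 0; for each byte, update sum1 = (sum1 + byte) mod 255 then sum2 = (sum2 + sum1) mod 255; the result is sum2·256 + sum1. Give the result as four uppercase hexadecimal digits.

1AF1

Running sums (mod 255):
  after byte 0 (200): sum1=200, sum2=200
  after byte 1 (220): sum1=165, sum2=110
  after byte 2 (232): sum1=142, sum2=252
  after byte 3 (156): sum1=43, sum2=40
  after byte 4 (198): sum1=241, sum2=26
Checksum = sum2·256 + sum1 = 26·256 + 241 = 6897 = 0x1AF1.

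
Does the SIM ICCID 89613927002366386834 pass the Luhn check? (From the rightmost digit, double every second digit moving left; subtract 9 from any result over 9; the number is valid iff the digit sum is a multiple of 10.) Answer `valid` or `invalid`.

invalid

From the right, keep odd positions and double even positions (subtract 9 from any doubled value over 9):
  doubled (positions 2,4,...): 6 3 6 3 4 0 4 6 3 7 → sum 42
  kept (positions 1,3,...): 4 8 8 6 3 0 7 9 1 9 → sum 55
Total = 97.
97 mod 10 = 7, so the number is invalid.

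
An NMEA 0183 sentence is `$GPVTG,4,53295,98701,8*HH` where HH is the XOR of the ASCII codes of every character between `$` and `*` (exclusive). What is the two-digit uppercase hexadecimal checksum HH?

XOR the ASCII codes of the payload characters:
  'G' = 0x47 → acc = 0x47
  'P' = 0x50 → acc = 0x17
  'V' = 0x56 → acc = 0x41
  'T' = 0x54 → acc = 0x15
  'G' = 0x47 → acc = 0x52
  ',' = 0x2C → acc = 0x7E
  '4' = 0x34 → acc = 0x4A
  ',' = 0x2C → acc = 0x66
  '5' = 0x35 → acc = 0x53
  '3' = 0x33 → acc = 0x60
  '2' = 0x32 → acc = 0x52
  '9' = 0x39 → acc = 0x6B
  '5' = 0x35 → acc = 0x5E
  ',' = 0x2C → acc = 0x72
  '9' = 0x39 → acc = 0x4B
  '8' = 0x38 → acc = 0x73
  '7' = 0x37 → acc = 0x44
  '0' = 0x30 → acc = 0x74
  '1' = 0x31 → acc = 0x45
  ',' = 0x2C → acc = 0x69
  '8' = 0x38 → acc = 0x51
Checksum = 0x51.

51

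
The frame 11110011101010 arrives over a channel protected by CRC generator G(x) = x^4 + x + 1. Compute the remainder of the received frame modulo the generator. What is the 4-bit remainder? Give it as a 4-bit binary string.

0000

Modulo-2 division of 11110011101010 by 10011:
  pos 0: 11110 XOR 10011 = 01101
  pos 1: 11010 XOR 10011 = 01001
  pos 2: 10011 XOR 10011 = 00000
  pos 7: 11010 XOR 10011 = 01001
  pos 8: 10011 XOR 10011 = 00000
Remainder = 0000 (zero — the frame passes the CRC check).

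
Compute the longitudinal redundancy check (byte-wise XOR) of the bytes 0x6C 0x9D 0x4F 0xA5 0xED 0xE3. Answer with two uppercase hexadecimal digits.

15

XOR the bytes together:
  start with 0x6C
  0x6C ⊕ 0x9D = 0xF1
  0xF1 ⊕ 0x4F = 0xBE
  0xBE ⊕ 0xA5 = 0x1B
  0x1B ⊕ 0xED = 0xF6
  0xF6 ⊕ 0xE3 = 0x15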